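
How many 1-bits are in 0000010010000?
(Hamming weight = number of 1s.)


Counting 1s in 0000010010000

2


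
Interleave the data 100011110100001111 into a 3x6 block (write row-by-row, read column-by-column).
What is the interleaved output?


Matrix:
  100011
  110100
  001111
Read columns: 110010001011101101

110010001011101101


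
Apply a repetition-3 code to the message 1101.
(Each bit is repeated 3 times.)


Each bit -> 3 copies

111111000111


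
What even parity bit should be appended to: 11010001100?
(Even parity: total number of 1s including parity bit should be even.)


Number of 1s in data: 5
Parity bit: 1

1


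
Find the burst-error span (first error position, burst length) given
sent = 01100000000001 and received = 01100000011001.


XOR: 00000000011000

Burst at position 9, length 2


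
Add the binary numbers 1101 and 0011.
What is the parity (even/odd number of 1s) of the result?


1101 = 13
0011 = 3
Sum = 16 = 10000
1s count = 1

odd parity (1 ones in 10000)


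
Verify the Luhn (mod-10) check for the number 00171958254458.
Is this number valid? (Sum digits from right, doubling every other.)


Luhn sum = 59
59 mod 10 = 9

Invalid (Luhn sum mod 10 = 9)


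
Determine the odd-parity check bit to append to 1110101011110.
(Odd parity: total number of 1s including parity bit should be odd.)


Number of 1s in data: 9
Parity bit: 0

0


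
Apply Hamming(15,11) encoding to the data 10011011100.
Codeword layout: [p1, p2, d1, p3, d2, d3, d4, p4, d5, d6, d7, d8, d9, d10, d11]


Parity bits: p1=1, p2=1, p3=1, p4=0

111100101011100


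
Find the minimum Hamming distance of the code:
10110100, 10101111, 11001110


Comparing all pairs, minimum distance: 3
Can detect 2 errors, correct 1 errors

3


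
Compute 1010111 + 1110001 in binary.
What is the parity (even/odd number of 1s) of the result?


1010111 = 87
1110001 = 113
Sum = 200 = 11001000
1s count = 3

odd parity (3 ones in 11001000)


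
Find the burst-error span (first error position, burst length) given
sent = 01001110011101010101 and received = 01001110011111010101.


XOR: 00000000000010000000

Burst at position 12, length 1


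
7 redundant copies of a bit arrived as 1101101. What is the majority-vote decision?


Ones: 5 out of 7
Threshold: 4

1 (5/7 voted 1)


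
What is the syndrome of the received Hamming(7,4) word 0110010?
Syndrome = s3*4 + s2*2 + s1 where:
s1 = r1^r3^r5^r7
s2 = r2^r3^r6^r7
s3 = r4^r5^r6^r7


s1=1, s2=1, s3=1

Syndrome = 7 (error at position 7)


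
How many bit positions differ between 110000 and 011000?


XOR: 101000
Count of 1s: 2

2


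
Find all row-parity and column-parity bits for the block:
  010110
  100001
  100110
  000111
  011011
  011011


Row parities: 101100
Column parities: 010110

Row P: 101100, Col P: 010110, Corner: 1


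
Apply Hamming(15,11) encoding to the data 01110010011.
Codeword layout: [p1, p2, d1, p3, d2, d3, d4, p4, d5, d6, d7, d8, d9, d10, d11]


Parity bits: p1=0, p2=1, p3=1, p4=1

010111110010011


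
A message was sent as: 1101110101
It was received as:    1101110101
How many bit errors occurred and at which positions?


XOR: 0000000000

0 errors (received matches sent)


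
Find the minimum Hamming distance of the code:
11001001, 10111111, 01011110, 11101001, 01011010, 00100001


Comparing all pairs, minimum distance: 1
Can detect 0 errors, correct 0 errors

1


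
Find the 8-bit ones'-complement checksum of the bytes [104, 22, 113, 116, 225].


Sum = 580 mod 256 = 68
Complement = 187

187


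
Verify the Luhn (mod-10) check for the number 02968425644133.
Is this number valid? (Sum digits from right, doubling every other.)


Luhn sum = 62
62 mod 10 = 2

Invalid (Luhn sum mod 10 = 2)


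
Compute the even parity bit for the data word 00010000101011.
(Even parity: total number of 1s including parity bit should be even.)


Number of 1s in data: 5
Parity bit: 1

1


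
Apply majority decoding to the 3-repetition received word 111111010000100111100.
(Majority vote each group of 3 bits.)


Groups: 111, 111, 010, 000, 100, 111, 100
Majority votes: 1100010

1100010


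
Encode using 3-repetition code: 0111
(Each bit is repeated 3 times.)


Each bit -> 3 copies

000111111111


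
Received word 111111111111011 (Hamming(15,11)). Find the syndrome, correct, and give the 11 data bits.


Syndrome = 13: error at position 13

Data: 11111111111 (corrected bit 13)


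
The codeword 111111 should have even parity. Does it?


Number of 1s: 6

Yes, parity is correct (6 ones)


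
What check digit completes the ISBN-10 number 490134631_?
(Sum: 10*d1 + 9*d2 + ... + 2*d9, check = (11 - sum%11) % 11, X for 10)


Weighted sum: 201
201 mod 11 = 3

Check digit: 8


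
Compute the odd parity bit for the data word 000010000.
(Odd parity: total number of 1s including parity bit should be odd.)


Number of 1s in data: 1
Parity bit: 0

0


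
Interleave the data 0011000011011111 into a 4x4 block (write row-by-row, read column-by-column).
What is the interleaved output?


Matrix:
  0011
  0000
  1101
  1111
Read columns: 0011001110011011

0011001110011011


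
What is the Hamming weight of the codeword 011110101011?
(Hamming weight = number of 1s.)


Counting 1s in 011110101011

8


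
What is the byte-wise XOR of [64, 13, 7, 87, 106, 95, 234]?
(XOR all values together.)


XOR chain: 64 ^ 13 ^ 7 ^ 87 ^ 106 ^ 95 ^ 234 = 194

194


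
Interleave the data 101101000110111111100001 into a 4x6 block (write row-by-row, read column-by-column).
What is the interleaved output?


Matrix:
  101101
  000110
  111111
  100001
Read columns: 101100101010111001101011

101100101010111001101011


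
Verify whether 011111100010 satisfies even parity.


Number of 1s: 7

No, parity error (7 ones)


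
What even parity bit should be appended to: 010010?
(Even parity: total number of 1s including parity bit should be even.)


Number of 1s in data: 2
Parity bit: 0

0


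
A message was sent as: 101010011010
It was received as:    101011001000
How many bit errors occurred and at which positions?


XOR: 000001010010

3 error(s) at position(s): 5, 7, 10


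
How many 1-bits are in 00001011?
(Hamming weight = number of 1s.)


Counting 1s in 00001011

3


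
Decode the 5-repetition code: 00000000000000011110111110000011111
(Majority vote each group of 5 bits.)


Groups: 00000, 00000, 00000, 11110, 11111, 00000, 11111
Majority votes: 0001101

0001101


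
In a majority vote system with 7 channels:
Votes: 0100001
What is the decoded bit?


Ones: 2 out of 7
Threshold: 4

0 (2/7 voted 1)


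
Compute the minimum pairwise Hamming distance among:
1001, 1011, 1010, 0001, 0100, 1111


Comparing all pairs, minimum distance: 1
Can detect 0 errors, correct 0 errors

1


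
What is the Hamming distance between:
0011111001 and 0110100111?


XOR: 0101011110
Count of 1s: 6

6


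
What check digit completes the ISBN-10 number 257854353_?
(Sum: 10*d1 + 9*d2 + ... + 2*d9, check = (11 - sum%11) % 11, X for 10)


Weighted sum: 260
260 mod 11 = 7

Check digit: 4


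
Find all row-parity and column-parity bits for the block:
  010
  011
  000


Row parities: 100
Column parities: 001

Row P: 100, Col P: 001, Corner: 1


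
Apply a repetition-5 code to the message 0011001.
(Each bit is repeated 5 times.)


Each bit -> 5 copies

00000000001111111111000000000011111


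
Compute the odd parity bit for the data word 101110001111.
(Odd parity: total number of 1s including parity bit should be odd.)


Number of 1s in data: 8
Parity bit: 1

1


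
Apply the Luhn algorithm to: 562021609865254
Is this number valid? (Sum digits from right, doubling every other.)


Luhn sum = 50
50 mod 10 = 0

Valid (Luhn sum mod 10 = 0)


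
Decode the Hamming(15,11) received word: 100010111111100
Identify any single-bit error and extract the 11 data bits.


Syndrome = 2: error at position 2

Data: 01011111100 (corrected bit 2)


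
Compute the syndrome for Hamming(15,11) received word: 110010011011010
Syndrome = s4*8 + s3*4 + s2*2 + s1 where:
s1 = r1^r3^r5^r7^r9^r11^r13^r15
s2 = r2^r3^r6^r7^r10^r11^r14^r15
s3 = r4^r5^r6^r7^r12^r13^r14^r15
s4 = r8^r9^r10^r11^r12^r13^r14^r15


s1=0, s2=1, s3=1, s4=1

Syndrome = 14 (error at position 14)


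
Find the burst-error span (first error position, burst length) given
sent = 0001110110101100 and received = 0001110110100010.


XOR: 0000000000001110

Burst at position 12, length 3


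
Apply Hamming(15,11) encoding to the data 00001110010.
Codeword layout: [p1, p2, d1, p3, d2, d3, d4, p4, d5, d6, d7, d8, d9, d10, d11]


Parity bits: p1=0, p2=1, p3=1, p4=0

010100001110010


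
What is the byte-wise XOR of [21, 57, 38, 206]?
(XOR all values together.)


XOR chain: 21 ^ 57 ^ 38 ^ 206 = 196

196


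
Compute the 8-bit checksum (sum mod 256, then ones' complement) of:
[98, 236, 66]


Sum = 400 mod 256 = 144
Complement = 111

111


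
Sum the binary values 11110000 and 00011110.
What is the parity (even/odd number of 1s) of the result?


11110000 = 240
00011110 = 30
Sum = 270 = 100001110
1s count = 4

even parity (4 ones in 100001110)


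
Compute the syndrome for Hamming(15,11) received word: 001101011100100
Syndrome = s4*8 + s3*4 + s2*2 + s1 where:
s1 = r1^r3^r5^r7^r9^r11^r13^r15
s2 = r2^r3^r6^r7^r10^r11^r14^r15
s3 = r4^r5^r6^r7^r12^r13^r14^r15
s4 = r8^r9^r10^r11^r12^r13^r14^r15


s1=1, s2=1, s3=1, s4=0

Syndrome = 7 (error at position 7)


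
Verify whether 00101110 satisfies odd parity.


Number of 1s: 4

No, parity error (4 ones)


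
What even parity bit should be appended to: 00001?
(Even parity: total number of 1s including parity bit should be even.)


Number of 1s in data: 1
Parity bit: 1

1


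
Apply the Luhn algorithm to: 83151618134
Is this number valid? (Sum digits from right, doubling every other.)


Luhn sum = 39
39 mod 10 = 9

Invalid (Luhn sum mod 10 = 9)


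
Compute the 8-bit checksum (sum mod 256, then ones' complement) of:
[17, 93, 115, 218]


Sum = 443 mod 256 = 187
Complement = 68

68


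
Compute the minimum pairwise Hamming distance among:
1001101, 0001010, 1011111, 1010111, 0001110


Comparing all pairs, minimum distance: 1
Can detect 0 errors, correct 0 errors

1


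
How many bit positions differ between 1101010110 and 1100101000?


XOR: 0001111110
Count of 1s: 6

6


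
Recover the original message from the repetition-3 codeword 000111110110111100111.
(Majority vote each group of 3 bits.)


Groups: 000, 111, 110, 110, 111, 100, 111
Majority votes: 0111101

0111101


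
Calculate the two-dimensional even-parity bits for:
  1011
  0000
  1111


Row parities: 100
Column parities: 0100

Row P: 100, Col P: 0100, Corner: 1


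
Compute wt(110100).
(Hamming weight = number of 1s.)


Counting 1s in 110100

3


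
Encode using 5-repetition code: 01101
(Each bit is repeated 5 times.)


Each bit -> 5 copies

0000011111111110000011111


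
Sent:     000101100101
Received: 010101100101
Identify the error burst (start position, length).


XOR: 010000000000

Burst at position 1, length 1


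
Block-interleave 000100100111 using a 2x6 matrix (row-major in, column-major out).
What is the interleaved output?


Matrix:
  000100
  100111
Read columns: 010000110101

010000110101


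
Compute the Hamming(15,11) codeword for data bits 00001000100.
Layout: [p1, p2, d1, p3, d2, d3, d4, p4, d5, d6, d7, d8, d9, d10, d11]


Parity bits: p1=0, p2=0, p3=1, p4=0

000100001000100


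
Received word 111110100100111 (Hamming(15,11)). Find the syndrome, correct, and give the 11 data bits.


Syndrome = 0: no error detected

Data: 11010100111 (no errors)


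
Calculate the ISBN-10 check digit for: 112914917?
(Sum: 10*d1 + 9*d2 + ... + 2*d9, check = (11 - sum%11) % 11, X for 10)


Weighted sum: 177
177 mod 11 = 1

Check digit: X


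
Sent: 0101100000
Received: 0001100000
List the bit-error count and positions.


XOR: 0100000000

1 error(s) at position(s): 1


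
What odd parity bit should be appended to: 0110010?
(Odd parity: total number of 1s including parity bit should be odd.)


Number of 1s in data: 3
Parity bit: 0

0


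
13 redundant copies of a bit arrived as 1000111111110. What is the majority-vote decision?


Ones: 9 out of 13
Threshold: 7

1 (9/13 voted 1)


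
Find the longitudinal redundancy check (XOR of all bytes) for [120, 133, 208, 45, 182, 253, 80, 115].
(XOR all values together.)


XOR chain: 120 ^ 133 ^ 208 ^ 45 ^ 182 ^ 253 ^ 80 ^ 115 = 104

104


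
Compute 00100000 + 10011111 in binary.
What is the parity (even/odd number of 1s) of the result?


00100000 = 32
10011111 = 159
Sum = 191 = 10111111
1s count = 7

odd parity (7 ones in 10111111)


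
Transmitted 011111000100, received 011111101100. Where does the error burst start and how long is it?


XOR: 000000101000

Burst at position 6, length 3


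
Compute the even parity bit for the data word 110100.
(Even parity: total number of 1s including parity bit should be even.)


Number of 1s in data: 3
Parity bit: 1

1


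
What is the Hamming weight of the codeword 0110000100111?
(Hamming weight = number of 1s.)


Counting 1s in 0110000100111

6


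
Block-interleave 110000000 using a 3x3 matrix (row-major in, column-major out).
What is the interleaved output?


Matrix:
  110
  000
  000
Read columns: 100100000

100100000


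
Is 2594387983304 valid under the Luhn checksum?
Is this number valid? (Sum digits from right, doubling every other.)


Luhn sum = 67
67 mod 10 = 7

Invalid (Luhn sum mod 10 = 7)


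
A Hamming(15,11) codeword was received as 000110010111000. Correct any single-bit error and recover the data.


Syndrome = 4: error at position 4

Data: 01000111000 (corrected bit 4)


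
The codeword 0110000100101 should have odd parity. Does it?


Number of 1s: 5

Yes, parity is correct (5 ones)


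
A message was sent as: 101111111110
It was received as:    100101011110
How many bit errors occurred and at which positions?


XOR: 001010100000

3 error(s) at position(s): 2, 4, 6


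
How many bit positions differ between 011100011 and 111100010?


XOR: 100000001
Count of 1s: 2

2


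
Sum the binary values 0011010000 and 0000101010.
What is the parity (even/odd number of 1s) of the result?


0011010000 = 208
0000101010 = 42
Sum = 250 = 11111010
1s count = 6

even parity (6 ones in 11111010)


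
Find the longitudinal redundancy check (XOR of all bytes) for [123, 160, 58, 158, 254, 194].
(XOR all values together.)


XOR chain: 123 ^ 160 ^ 58 ^ 158 ^ 254 ^ 194 = 67

67


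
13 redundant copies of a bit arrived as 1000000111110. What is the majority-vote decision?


Ones: 6 out of 13
Threshold: 7

0 (6/13 voted 1)


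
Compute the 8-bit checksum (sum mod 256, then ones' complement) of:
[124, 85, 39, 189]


Sum = 437 mod 256 = 181
Complement = 74

74


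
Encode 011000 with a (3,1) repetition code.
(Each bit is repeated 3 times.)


Each bit -> 3 copies

000111111000000000


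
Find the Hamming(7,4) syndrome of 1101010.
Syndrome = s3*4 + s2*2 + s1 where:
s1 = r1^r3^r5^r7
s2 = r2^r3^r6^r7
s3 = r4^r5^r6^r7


s1=1, s2=0, s3=0

Syndrome = 1 (error at position 1)


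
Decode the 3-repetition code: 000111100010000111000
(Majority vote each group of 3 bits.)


Groups: 000, 111, 100, 010, 000, 111, 000
Majority votes: 0100010

0100010


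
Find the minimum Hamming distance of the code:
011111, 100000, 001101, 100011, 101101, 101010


Comparing all pairs, minimum distance: 1
Can detect 0 errors, correct 0 errors

1


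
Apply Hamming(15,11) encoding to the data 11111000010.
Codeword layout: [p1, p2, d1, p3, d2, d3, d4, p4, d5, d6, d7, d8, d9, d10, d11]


Parity bits: p1=0, p2=0, p3=0, p4=0

001011101000010


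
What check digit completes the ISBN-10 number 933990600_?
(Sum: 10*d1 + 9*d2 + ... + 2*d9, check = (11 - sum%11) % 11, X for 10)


Weighted sum: 282
282 mod 11 = 7

Check digit: 4


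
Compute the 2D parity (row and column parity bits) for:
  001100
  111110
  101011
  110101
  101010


Row parities: 01001
Column parities: 000110

Row P: 01001, Col P: 000110, Corner: 0


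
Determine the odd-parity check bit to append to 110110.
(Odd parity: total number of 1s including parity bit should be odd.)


Number of 1s in data: 4
Parity bit: 1

1


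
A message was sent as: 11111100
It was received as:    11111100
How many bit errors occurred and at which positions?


XOR: 00000000

0 errors (received matches sent)


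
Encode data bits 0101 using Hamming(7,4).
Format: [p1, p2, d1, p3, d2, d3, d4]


Parity bits: p1=0, p2=1, p3=0

0100101


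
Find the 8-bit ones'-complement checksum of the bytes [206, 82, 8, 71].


Sum = 367 mod 256 = 111
Complement = 144

144


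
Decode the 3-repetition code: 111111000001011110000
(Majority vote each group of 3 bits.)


Groups: 111, 111, 000, 001, 011, 110, 000
Majority votes: 1100110

1100110


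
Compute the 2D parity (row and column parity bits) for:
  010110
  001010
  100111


Row parities: 100
Column parities: 111011

Row P: 100, Col P: 111011, Corner: 1


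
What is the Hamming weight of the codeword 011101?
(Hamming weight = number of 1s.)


Counting 1s in 011101

4


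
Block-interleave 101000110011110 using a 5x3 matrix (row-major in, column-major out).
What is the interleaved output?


Matrix:
  101
  000
  110
  011
  110
Read columns: 101010011110010

101010011110010


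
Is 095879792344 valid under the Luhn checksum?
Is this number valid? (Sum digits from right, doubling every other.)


Luhn sum = 65
65 mod 10 = 5

Invalid (Luhn sum mod 10 = 5)


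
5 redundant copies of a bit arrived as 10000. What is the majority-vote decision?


Ones: 1 out of 5
Threshold: 3

0 (1/5 voted 1)


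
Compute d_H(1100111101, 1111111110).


XOR: 0011000011
Count of 1s: 4

4


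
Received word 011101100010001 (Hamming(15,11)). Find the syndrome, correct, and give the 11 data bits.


Syndrome = 0: no error detected

Data: 10110010001 (no errors)


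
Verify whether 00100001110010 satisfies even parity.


Number of 1s: 5

No, parity error (5 ones)


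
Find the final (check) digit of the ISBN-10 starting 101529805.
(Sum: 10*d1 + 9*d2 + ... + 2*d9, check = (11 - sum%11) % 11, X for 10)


Weighted sum: 152
152 mod 11 = 9

Check digit: 2


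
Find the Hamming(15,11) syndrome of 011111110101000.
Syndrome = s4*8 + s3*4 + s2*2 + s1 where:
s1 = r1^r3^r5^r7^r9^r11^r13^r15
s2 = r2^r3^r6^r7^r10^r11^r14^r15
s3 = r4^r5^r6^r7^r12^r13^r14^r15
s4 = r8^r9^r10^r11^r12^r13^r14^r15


s1=1, s2=1, s3=1, s4=1

Syndrome = 15 (error at position 15)


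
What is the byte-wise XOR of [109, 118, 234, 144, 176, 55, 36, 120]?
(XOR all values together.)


XOR chain: 109 ^ 118 ^ 234 ^ 144 ^ 176 ^ 55 ^ 36 ^ 120 = 186

186


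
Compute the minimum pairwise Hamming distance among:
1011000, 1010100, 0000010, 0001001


Comparing all pairs, minimum distance: 2
Can detect 1 errors, correct 0 errors

2


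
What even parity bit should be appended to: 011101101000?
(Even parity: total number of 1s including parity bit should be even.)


Number of 1s in data: 6
Parity bit: 0

0


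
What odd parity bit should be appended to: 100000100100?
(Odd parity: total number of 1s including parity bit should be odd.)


Number of 1s in data: 3
Parity bit: 0

0


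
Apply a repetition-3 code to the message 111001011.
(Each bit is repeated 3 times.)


Each bit -> 3 copies

111111111000000111000111111


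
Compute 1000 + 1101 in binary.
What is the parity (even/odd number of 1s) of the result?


1000 = 8
1101 = 13
Sum = 21 = 10101
1s count = 3

odd parity (3 ones in 10101)


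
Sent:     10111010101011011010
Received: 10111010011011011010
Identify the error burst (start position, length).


XOR: 00000000110000000000

Burst at position 8, length 2


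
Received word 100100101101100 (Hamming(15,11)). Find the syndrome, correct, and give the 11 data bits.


Syndrome = 0: no error detected

Data: 00011101100 (no errors)


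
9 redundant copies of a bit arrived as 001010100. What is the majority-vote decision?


Ones: 3 out of 9
Threshold: 5

0 (3/9 voted 1)


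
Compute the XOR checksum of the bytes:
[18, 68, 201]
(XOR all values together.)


XOR chain: 18 ^ 68 ^ 201 = 159

159


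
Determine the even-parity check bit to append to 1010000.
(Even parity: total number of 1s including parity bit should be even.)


Number of 1s in data: 2
Parity bit: 0

0


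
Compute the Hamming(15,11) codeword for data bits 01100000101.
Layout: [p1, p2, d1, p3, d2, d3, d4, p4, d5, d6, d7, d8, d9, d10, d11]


Parity bits: p1=1, p2=0, p3=0, p4=0

100011000000101


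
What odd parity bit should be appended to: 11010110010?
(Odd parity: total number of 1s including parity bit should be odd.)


Number of 1s in data: 6
Parity bit: 1

1


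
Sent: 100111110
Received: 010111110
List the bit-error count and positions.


XOR: 110000000

2 error(s) at position(s): 0, 1


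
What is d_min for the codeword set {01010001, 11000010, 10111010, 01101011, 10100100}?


Comparing all pairs, minimum distance: 4
Can detect 3 errors, correct 1 errors

4


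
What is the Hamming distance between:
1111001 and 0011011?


XOR: 1100010
Count of 1s: 3

3


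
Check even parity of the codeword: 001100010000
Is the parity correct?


Number of 1s: 3

No, parity error (3 ones)


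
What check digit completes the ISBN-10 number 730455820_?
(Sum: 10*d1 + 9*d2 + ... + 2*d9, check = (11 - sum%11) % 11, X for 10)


Weighted sum: 218
218 mod 11 = 9

Check digit: 2


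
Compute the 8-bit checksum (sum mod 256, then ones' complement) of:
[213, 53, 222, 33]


Sum = 521 mod 256 = 9
Complement = 246

246


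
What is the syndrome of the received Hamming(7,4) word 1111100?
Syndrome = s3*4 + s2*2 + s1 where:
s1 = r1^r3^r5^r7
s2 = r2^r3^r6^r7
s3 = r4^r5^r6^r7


s1=1, s2=0, s3=0

Syndrome = 1 (error at position 1)


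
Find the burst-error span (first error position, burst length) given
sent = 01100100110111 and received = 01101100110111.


XOR: 00001000000000

Burst at position 4, length 1


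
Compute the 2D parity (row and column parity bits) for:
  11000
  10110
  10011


Row parities: 011
Column parities: 11101

Row P: 011, Col P: 11101, Corner: 0


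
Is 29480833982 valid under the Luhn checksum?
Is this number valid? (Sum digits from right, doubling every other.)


Luhn sum = 56
56 mod 10 = 6

Invalid (Luhn sum mod 10 = 6)


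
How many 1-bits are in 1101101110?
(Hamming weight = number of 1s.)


Counting 1s in 1101101110

7


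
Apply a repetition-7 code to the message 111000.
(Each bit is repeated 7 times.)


Each bit -> 7 copies

111111111111111111111000000000000000000000


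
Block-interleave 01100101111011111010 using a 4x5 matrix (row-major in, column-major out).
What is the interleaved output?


Matrix:
  01100
  10111
  10111
  11010
Read columns: 01111001111001110110

01111001111001110110


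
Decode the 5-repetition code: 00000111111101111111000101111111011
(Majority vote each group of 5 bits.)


Groups: 00000, 11111, 11011, 11111, 00010, 11111, 11011
Majority votes: 0111011

0111011


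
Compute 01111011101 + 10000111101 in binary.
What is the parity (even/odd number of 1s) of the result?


01111011101 = 989
10000111101 = 1085
Sum = 2074 = 100000011010
1s count = 4

even parity (4 ones in 100000011010)


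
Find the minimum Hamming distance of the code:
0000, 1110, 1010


Comparing all pairs, minimum distance: 1
Can detect 0 errors, correct 0 errors

1


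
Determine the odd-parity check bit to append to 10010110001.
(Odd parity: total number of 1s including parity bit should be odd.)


Number of 1s in data: 5
Parity bit: 0

0


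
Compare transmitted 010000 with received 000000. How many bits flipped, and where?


XOR: 010000

1 error(s) at position(s): 1


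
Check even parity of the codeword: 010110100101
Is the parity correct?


Number of 1s: 6

Yes, parity is correct (6 ones)


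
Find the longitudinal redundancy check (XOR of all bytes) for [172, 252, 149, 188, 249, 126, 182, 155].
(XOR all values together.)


XOR chain: 172 ^ 252 ^ 149 ^ 188 ^ 249 ^ 126 ^ 182 ^ 155 = 211

211


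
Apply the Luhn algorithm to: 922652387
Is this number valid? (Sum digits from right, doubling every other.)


Luhn sum = 44
44 mod 10 = 4

Invalid (Luhn sum mod 10 = 4)


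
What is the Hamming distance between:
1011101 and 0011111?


XOR: 1000010
Count of 1s: 2

2


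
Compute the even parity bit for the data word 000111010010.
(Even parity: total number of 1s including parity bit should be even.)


Number of 1s in data: 5
Parity bit: 1

1


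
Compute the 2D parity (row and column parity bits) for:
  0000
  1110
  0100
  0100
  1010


Row parities: 01110
Column parities: 0100

Row P: 01110, Col P: 0100, Corner: 1


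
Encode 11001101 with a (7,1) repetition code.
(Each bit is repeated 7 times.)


Each bit -> 7 copies

11111111111111000000000000001111111111111100000001111111


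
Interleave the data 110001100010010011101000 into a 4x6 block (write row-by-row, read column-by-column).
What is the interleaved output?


Matrix:
  110001
  100010
  010011
  101000
Read columns: 110110100001000001101010

110110100001000001101010


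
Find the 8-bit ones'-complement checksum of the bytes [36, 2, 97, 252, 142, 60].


Sum = 589 mod 256 = 77
Complement = 178

178


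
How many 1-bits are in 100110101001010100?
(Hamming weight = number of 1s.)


Counting 1s in 100110101001010100

8


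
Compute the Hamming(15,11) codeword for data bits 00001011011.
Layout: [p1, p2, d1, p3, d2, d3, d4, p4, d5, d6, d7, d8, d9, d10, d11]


Parity bits: p1=1, p2=1, p3=1, p4=1

110100011011011


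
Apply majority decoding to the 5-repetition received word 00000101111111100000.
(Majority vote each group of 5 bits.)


Groups: 00000, 10111, 11111, 00000
Majority votes: 0110

0110


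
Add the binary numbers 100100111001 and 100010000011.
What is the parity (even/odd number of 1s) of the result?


100100111001 = 2361
100010000011 = 2179
Sum = 4540 = 1000110111100
1s count = 7

odd parity (7 ones in 1000110111100)


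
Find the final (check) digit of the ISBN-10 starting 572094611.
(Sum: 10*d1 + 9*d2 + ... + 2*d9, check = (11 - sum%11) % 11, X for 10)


Weighted sum: 232
232 mod 11 = 1

Check digit: X


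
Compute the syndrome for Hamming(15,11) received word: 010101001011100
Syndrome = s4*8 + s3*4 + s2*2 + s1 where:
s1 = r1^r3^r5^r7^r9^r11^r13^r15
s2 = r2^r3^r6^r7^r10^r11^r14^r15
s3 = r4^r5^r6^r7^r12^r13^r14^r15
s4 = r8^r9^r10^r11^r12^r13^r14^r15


s1=1, s2=1, s3=0, s4=0

Syndrome = 3 (error at position 3)


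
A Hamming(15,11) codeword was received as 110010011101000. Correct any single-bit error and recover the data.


Syndrome = 1: error at position 1

Data: 01001101000 (corrected bit 1)


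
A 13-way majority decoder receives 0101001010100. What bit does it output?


Ones: 5 out of 13
Threshold: 7

0 (5/13 voted 1)


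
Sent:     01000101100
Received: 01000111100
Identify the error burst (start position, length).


XOR: 00000010000

Burst at position 6, length 1


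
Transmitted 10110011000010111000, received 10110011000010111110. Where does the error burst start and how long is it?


XOR: 00000000000000000110

Burst at position 17, length 2


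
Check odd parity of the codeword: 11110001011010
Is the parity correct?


Number of 1s: 8

No, parity error (8 ones)


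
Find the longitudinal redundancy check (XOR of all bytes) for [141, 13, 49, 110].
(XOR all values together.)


XOR chain: 141 ^ 13 ^ 49 ^ 110 = 223

223


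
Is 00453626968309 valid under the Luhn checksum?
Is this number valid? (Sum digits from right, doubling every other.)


Luhn sum = 69
69 mod 10 = 9

Invalid (Luhn sum mod 10 = 9)


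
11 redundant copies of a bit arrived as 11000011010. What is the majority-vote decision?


Ones: 5 out of 11
Threshold: 6

0 (5/11 voted 1)


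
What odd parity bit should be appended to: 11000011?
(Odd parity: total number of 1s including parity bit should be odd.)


Number of 1s in data: 4
Parity bit: 1

1


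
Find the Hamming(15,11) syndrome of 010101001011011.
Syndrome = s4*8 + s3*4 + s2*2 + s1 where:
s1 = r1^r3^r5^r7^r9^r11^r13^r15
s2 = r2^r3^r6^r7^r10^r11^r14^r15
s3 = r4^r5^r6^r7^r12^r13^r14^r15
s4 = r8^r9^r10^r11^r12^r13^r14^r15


s1=1, s2=1, s3=1, s4=1

Syndrome = 15 (error at position 15)


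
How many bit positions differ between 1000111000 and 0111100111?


XOR: 1111011111
Count of 1s: 9

9


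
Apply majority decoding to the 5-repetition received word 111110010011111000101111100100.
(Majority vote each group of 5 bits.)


Groups: 11111, 00100, 11111, 00010, 11111, 00100
Majority votes: 101010

101010


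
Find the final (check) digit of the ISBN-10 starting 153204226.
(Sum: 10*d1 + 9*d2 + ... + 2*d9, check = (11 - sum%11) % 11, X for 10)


Weighted sum: 139
139 mod 11 = 7

Check digit: 4


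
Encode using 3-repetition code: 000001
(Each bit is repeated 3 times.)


Each bit -> 3 copies

000000000000000111


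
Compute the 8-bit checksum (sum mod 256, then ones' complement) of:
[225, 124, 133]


Sum = 482 mod 256 = 226
Complement = 29

29


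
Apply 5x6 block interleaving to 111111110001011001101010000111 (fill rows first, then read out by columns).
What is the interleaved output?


Matrix:
  111111
  110001
  011001
  101010
  000111
Read columns: 110101110010110100011001111101

110101110010110100011001111101


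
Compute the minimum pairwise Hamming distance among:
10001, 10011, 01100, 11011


Comparing all pairs, minimum distance: 1
Can detect 0 errors, correct 0 errors

1


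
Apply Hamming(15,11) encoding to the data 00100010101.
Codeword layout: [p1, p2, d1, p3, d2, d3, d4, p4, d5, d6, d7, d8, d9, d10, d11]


Parity bits: p1=1, p2=1, p3=1, p4=1

110101010010101


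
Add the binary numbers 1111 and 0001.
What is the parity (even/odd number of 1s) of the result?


1111 = 15
0001 = 1
Sum = 16 = 10000
1s count = 1

odd parity (1 ones in 10000)


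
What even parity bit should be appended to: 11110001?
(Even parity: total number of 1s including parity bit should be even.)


Number of 1s in data: 5
Parity bit: 1

1


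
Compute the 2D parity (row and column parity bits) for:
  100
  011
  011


Row parities: 100
Column parities: 100

Row P: 100, Col P: 100, Corner: 1


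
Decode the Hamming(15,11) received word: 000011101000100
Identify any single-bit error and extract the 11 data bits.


Syndrome = 0: no error detected

Data: 01111000100 (no errors)


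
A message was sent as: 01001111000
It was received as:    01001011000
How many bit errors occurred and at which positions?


XOR: 00000100000

1 error(s) at position(s): 5


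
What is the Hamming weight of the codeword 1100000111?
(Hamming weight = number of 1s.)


Counting 1s in 1100000111

5


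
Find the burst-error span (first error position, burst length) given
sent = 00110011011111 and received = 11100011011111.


XOR: 11010000000000

Burst at position 0, length 4


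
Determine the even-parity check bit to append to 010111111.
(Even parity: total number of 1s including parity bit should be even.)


Number of 1s in data: 7
Parity bit: 1

1


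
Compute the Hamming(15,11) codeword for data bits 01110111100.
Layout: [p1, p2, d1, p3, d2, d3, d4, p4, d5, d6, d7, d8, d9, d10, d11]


Parity bits: p1=0, p2=0, p3=1, p4=0

000111100111100


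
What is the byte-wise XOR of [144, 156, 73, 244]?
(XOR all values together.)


XOR chain: 144 ^ 156 ^ 73 ^ 244 = 177

177


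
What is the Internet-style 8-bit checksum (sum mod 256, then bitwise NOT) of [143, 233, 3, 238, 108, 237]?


Sum = 962 mod 256 = 194
Complement = 61

61


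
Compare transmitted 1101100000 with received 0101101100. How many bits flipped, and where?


XOR: 1000001100

3 error(s) at position(s): 0, 6, 7


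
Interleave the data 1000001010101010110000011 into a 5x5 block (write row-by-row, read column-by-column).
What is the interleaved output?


Matrix:
  10000
  01010
  10101
  01100
  00011
Read columns: 1010001010001100100100101

1010001010001100100100101


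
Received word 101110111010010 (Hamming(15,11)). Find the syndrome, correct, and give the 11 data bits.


Syndrome = 0: no error detected

Data: 11011010010 (no errors)


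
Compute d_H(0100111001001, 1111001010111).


XOR: 1011110011110
Count of 1s: 9

9


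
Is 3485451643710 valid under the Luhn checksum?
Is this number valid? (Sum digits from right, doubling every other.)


Luhn sum = 48
48 mod 10 = 8

Invalid (Luhn sum mod 10 = 8)


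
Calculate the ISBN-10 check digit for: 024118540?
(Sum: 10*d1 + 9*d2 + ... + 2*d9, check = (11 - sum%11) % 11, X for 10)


Weighted sum: 135
135 mod 11 = 3

Check digit: 8


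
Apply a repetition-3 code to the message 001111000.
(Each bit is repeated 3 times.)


Each bit -> 3 copies

000000111111111111000000000


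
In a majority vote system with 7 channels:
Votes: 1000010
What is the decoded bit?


Ones: 2 out of 7
Threshold: 4

0 (2/7 voted 1)


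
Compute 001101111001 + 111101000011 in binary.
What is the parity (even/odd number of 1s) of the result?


001101111001 = 889
111101000011 = 3907
Sum = 4796 = 1001010111100
1s count = 7

odd parity (7 ones in 1001010111100)


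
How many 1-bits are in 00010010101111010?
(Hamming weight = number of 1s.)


Counting 1s in 00010010101111010

8


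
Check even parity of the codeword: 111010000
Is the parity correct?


Number of 1s: 4

Yes, parity is correct (4 ones)


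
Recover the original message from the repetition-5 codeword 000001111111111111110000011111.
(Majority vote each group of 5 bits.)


Groups: 00000, 11111, 11111, 11111, 00000, 11111
Majority votes: 011101

011101


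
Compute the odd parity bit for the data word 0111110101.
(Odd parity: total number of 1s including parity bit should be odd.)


Number of 1s in data: 7
Parity bit: 0

0


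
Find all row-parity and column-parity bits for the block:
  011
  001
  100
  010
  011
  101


Row parities: 011100
Column parities: 010

Row P: 011100, Col P: 010, Corner: 1


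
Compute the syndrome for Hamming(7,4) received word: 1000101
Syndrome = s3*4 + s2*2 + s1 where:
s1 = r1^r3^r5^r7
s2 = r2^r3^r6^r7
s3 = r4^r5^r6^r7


s1=1, s2=1, s3=0

Syndrome = 3 (error at position 3)


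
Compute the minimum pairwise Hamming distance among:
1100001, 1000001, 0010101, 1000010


Comparing all pairs, minimum distance: 1
Can detect 0 errors, correct 0 errors

1


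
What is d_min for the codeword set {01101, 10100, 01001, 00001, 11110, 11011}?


Comparing all pairs, minimum distance: 1
Can detect 0 errors, correct 0 errors

1


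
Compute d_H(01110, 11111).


XOR: 10001
Count of 1s: 2

2


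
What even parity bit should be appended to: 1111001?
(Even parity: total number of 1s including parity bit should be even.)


Number of 1s in data: 5
Parity bit: 1

1


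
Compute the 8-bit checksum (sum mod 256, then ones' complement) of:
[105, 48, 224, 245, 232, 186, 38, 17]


Sum = 1095 mod 256 = 71
Complement = 184

184


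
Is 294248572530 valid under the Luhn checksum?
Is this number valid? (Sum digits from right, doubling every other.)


Luhn sum = 62
62 mod 10 = 2

Invalid (Luhn sum mod 10 = 2)


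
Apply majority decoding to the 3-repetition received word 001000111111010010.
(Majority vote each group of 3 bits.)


Groups: 001, 000, 111, 111, 010, 010
Majority votes: 001100

001100


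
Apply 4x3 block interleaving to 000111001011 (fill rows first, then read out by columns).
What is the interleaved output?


Matrix:
  000
  111
  001
  011
Read columns: 010001010111

010001010111


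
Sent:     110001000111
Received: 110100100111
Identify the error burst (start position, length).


XOR: 000101100000

Burst at position 3, length 4


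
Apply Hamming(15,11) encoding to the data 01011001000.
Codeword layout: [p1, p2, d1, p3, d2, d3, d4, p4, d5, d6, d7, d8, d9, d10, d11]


Parity bits: p1=1, p2=1, p3=1, p4=0

110110101001000


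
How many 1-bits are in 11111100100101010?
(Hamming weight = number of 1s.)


Counting 1s in 11111100100101010

10


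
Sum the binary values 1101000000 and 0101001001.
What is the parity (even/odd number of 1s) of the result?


1101000000 = 832
0101001001 = 329
Sum = 1161 = 10010001001
1s count = 4

even parity (4 ones in 10010001001)


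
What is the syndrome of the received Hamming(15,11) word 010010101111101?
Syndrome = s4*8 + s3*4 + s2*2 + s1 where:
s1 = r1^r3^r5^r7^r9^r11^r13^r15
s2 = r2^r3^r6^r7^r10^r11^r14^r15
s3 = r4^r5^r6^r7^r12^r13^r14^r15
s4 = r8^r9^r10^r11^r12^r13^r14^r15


s1=0, s2=1, s3=1, s4=0

Syndrome = 6 (error at position 6)


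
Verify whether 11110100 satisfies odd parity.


Number of 1s: 5

Yes, parity is correct (5 ones)


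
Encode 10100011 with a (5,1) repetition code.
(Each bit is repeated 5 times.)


Each bit -> 5 copies

1111100000111110000000000000001111111111


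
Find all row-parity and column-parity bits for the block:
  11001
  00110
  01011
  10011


Row parities: 1011
Column parities: 00111

Row P: 1011, Col P: 00111, Corner: 1


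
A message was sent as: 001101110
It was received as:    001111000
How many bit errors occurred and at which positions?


XOR: 000010110

3 error(s) at position(s): 4, 6, 7


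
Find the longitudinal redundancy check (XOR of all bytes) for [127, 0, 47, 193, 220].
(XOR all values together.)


XOR chain: 127 ^ 0 ^ 47 ^ 193 ^ 220 = 77

77


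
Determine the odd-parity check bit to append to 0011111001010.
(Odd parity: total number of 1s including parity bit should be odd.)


Number of 1s in data: 7
Parity bit: 0

0


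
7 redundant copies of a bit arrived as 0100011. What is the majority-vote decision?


Ones: 3 out of 7
Threshold: 4

0 (3/7 voted 1)


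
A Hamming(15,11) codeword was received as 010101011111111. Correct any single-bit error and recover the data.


Syndrome = 0: no error detected

Data: 00101111111 (no errors)


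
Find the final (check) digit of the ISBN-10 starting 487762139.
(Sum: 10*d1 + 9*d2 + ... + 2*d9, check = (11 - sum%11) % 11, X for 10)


Weighted sum: 294
294 mod 11 = 8

Check digit: 3


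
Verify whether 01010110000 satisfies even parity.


Number of 1s: 4

Yes, parity is correct (4 ones)


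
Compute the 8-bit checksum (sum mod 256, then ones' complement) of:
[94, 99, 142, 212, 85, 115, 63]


Sum = 810 mod 256 = 42
Complement = 213

213


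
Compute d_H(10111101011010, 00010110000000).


XOR: 10101011011010
Count of 1s: 8

8


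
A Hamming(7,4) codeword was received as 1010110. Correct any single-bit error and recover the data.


Syndrome = 1: error at position 1

Data: 1110 (corrected bit 1)


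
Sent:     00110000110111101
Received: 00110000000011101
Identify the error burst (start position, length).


XOR: 00000000110100000

Burst at position 8, length 4
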